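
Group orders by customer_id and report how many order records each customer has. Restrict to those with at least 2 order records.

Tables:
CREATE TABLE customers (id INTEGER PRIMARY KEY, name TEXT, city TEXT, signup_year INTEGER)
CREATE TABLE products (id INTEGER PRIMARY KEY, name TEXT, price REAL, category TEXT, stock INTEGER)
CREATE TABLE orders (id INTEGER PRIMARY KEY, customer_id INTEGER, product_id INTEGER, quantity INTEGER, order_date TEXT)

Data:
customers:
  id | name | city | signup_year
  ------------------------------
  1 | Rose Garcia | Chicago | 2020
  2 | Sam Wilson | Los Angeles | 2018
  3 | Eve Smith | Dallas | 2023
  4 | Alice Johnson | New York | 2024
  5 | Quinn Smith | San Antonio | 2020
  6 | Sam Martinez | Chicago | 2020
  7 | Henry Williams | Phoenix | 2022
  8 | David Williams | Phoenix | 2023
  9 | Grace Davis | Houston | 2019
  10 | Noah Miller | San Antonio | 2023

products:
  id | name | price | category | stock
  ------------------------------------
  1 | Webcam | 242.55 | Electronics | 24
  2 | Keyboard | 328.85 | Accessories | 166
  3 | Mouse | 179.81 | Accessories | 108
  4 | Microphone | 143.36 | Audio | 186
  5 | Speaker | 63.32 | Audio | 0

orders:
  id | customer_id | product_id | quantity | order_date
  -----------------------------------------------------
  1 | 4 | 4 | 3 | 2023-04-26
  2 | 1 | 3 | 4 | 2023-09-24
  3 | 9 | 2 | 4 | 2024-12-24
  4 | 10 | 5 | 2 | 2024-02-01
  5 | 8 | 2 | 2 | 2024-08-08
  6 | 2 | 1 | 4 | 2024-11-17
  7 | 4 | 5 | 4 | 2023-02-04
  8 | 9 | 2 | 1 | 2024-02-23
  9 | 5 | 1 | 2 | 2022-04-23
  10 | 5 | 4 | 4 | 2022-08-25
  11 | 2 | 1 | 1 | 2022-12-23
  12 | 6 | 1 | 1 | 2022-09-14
SELECT customer_id, COUNT(*) AS order_count FROM orders GROUP BY customer_id HAVING COUNT(*) >= 2

Execution result:
customer_id | order_count
2 | 2
4 | 2
5 | 2
9 | 2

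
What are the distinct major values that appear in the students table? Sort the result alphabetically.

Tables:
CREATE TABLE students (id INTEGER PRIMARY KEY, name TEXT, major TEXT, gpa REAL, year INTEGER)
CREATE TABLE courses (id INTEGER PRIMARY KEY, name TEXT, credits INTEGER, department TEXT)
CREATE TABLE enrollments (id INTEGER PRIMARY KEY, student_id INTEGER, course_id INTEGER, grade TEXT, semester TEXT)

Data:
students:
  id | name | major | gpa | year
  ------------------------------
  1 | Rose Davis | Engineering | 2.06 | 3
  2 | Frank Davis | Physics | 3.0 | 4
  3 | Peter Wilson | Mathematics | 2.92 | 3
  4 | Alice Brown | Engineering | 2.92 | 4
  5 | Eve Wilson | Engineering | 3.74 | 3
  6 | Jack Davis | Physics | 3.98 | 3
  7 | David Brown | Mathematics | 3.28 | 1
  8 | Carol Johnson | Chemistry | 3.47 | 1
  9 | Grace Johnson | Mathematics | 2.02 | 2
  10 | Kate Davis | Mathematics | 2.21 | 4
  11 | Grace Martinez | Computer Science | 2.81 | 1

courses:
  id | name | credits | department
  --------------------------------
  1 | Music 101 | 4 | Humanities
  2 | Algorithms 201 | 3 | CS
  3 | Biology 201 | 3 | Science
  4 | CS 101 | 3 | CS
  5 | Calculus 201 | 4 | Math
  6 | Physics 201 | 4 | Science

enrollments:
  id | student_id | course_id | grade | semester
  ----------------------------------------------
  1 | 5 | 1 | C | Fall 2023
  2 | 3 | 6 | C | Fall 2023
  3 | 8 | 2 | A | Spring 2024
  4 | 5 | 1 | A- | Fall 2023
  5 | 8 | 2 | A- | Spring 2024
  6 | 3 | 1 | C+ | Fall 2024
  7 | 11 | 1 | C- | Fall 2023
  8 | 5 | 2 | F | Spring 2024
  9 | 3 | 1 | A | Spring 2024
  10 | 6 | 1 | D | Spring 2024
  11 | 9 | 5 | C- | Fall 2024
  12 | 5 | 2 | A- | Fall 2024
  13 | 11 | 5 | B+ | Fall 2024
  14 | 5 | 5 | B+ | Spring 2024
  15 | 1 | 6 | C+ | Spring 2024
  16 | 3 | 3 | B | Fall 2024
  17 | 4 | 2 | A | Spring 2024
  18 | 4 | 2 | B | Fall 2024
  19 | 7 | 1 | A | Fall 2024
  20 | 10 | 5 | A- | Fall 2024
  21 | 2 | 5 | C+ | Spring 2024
SELECT DISTINCT major FROM students ORDER BY major

Execution result:
major
Chemistry
Computer Science
Engineering
Mathematics
Physics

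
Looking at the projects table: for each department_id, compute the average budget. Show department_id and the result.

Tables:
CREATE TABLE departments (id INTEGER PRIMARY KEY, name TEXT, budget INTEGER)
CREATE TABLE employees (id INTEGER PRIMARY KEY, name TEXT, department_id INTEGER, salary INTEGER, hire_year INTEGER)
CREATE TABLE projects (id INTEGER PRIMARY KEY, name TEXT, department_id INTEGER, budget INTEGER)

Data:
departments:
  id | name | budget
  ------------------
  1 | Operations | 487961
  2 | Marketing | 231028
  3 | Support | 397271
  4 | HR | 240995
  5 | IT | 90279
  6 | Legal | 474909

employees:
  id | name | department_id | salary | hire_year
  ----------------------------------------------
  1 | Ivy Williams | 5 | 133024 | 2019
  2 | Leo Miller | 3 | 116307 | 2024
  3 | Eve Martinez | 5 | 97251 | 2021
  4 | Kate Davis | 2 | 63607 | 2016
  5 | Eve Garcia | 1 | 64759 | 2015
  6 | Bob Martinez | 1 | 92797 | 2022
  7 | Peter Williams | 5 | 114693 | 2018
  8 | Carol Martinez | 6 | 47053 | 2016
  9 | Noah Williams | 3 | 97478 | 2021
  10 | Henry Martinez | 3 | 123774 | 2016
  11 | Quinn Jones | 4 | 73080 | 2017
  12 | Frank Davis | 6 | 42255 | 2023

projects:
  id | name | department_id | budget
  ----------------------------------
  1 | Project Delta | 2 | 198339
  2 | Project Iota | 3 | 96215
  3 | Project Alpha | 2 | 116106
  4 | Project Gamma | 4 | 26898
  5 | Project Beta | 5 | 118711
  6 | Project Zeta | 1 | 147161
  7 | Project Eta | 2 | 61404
SELECT department_id, AVG(budget) AS avg_budget FROM projects GROUP BY department_id

Execution result:
department_id | avg_budget
1 | 147161.00
2 | 125283.00
3 | 96215.00
4 | 26898.00
5 | 118711.00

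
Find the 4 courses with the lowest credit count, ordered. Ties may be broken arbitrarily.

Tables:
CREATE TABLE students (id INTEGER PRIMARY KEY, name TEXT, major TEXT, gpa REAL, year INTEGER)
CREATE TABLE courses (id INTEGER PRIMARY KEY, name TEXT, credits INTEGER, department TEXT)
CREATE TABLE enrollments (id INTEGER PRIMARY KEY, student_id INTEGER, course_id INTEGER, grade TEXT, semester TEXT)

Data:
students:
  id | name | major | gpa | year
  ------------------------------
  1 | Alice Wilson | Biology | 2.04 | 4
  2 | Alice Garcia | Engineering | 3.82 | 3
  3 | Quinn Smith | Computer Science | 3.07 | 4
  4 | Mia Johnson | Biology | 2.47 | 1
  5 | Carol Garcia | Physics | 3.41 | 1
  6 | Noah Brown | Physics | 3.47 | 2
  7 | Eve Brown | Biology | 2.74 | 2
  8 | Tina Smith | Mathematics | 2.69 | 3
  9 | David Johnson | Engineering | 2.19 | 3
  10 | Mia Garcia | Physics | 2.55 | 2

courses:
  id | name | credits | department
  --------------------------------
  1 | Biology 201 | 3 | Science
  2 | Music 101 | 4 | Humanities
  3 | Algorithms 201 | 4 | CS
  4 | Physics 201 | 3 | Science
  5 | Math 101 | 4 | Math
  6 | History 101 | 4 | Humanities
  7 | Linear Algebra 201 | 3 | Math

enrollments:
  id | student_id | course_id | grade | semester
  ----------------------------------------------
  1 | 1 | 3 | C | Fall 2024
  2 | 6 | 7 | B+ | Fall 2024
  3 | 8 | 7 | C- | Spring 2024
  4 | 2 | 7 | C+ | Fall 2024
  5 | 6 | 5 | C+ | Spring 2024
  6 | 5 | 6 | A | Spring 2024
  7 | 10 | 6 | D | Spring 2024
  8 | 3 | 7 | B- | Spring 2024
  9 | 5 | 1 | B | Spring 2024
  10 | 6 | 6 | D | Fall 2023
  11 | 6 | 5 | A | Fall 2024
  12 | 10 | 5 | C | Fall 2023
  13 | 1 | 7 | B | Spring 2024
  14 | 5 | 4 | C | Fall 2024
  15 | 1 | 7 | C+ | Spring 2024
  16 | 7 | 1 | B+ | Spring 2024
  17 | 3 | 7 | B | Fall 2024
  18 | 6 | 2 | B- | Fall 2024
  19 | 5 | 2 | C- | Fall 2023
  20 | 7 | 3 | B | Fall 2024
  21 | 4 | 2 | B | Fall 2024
SELECT name, credits FROM courses ORDER BY credits ASC LIMIT 4

Execution result:
name | credits
Biology 201 | 3
Physics 201 | 3
Linear Algebra 201 | 3
Music 101 | 4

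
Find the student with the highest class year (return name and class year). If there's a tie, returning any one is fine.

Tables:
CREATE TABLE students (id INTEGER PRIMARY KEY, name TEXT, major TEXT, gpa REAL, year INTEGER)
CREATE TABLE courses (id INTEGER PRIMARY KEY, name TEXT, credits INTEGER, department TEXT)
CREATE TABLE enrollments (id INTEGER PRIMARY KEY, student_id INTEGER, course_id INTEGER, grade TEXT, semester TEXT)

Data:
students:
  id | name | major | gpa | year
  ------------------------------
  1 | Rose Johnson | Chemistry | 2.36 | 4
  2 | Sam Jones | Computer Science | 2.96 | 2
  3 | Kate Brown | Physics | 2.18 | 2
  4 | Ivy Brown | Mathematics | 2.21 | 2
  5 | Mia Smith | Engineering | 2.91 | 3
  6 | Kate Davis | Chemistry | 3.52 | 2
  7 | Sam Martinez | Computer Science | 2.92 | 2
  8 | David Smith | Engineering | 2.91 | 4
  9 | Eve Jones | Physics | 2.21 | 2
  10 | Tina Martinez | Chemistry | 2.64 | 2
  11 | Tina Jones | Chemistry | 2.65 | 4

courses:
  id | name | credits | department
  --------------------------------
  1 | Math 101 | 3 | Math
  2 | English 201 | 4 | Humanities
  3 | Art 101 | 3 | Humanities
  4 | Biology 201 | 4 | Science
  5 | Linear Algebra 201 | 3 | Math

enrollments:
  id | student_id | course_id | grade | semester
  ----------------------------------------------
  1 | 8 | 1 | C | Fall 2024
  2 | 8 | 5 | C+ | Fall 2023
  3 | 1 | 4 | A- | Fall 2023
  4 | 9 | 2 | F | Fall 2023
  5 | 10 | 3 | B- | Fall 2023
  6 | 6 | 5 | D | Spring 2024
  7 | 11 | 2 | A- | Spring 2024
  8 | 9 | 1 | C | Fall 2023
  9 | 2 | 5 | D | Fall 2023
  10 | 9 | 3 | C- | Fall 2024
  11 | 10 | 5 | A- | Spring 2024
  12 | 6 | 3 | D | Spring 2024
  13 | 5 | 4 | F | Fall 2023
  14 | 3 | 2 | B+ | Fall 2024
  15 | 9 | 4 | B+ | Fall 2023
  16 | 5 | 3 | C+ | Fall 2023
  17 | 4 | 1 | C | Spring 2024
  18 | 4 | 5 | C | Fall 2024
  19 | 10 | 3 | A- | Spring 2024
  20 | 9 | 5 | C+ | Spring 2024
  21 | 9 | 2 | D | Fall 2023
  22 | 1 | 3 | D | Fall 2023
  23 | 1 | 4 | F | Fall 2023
SELECT name, year FROM students ORDER BY year DESC LIMIT 1

Execution result:
name | year
Rose Johnson | 4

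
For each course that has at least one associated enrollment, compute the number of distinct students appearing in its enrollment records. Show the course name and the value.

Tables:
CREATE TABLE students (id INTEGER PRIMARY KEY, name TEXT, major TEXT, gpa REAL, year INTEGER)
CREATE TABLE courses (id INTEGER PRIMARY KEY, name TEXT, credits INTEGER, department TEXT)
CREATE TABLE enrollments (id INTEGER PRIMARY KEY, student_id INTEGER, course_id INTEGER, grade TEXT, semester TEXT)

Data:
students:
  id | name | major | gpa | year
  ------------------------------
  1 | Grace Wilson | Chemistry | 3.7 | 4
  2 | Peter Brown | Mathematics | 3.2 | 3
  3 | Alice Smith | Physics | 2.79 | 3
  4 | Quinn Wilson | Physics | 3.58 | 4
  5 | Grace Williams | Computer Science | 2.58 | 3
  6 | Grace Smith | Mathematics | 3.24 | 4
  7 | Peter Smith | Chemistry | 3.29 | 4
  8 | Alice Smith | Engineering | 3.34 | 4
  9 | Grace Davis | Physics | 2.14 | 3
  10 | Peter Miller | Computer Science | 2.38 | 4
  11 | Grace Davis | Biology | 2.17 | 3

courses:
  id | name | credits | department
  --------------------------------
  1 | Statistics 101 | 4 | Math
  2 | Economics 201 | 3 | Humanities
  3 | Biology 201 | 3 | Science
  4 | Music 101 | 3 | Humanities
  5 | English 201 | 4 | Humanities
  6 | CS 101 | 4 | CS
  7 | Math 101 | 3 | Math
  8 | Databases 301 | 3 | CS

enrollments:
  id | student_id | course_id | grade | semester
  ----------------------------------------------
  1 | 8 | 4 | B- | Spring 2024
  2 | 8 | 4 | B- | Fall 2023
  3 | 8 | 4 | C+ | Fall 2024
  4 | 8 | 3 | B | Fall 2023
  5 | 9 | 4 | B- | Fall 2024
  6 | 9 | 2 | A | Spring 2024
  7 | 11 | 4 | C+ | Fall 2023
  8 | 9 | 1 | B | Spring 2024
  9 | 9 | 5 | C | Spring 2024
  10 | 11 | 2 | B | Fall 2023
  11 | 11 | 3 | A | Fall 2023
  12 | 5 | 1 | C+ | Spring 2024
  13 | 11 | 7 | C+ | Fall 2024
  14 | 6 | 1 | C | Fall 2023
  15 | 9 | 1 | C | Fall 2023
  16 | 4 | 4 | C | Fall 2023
SELECT p.name, COUNT(DISTINCT c.student_id) AS distinct_student_count FROM enrollments c JOIN courses p ON c.course_id = p.id GROUP BY p.id, p.name

Execution result:
name | distinct_student_count
Statistics 101 | 3
Economics 201 | 2
Biology 201 | 2
Music 101 | 4
English 201 | 1
Math 101 | 1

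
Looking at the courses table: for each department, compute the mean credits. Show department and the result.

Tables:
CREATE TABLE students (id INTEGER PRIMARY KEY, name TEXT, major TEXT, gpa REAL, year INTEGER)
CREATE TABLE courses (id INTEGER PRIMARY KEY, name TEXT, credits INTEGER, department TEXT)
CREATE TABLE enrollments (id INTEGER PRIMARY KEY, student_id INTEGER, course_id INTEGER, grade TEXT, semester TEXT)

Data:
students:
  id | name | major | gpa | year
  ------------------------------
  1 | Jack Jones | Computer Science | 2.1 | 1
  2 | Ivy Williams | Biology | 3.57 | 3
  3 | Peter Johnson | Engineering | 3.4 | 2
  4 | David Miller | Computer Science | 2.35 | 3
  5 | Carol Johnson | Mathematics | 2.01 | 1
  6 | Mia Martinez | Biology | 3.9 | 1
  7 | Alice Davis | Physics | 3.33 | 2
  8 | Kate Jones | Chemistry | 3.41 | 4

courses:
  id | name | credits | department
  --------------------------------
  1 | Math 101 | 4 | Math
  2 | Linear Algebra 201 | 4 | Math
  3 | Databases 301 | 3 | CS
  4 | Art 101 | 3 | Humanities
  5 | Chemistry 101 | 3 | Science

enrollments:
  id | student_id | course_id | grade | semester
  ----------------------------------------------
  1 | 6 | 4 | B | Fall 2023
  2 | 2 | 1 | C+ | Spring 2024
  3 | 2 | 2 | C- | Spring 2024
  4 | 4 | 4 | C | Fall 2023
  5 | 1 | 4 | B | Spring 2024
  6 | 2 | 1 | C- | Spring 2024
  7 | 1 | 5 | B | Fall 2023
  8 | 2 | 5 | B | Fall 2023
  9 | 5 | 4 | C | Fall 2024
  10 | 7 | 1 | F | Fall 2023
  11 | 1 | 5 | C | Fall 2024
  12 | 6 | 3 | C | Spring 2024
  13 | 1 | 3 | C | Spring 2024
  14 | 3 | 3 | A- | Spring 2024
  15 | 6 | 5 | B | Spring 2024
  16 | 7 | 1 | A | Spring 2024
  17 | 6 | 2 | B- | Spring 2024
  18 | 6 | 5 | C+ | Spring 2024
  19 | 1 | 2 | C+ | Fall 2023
SELECT department, AVG(credits) AS avg_credits FROM courses GROUP BY department

Execution result:
department | avg_credits
CS | 3.00
Humanities | 3.00
Math | 4.00
Science | 3.00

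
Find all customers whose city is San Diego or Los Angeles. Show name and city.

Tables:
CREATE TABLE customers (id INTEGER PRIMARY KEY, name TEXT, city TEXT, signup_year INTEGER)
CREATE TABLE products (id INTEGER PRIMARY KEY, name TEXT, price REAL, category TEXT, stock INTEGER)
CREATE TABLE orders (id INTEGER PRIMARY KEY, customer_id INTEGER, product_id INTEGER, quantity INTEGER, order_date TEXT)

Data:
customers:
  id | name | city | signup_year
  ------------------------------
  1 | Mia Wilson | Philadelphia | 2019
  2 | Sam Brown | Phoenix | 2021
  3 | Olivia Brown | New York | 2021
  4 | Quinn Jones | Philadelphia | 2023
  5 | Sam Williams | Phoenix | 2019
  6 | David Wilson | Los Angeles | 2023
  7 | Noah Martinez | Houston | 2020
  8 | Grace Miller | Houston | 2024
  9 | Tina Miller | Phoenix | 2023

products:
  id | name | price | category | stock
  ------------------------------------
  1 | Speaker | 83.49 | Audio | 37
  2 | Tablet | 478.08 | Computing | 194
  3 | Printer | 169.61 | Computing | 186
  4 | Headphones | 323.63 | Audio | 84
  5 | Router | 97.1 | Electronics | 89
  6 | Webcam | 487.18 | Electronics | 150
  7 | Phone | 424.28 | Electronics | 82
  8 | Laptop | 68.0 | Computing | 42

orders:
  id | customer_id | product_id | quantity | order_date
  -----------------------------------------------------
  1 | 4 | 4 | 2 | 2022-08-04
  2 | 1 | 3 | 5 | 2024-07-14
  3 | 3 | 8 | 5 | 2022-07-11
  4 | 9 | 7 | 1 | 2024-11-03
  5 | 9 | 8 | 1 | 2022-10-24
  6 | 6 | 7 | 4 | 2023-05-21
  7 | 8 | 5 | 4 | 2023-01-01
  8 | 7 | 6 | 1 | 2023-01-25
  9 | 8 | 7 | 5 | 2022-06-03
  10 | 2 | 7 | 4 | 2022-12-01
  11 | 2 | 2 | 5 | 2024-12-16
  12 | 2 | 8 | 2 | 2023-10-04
SELECT name, city FROM customers WHERE city IN ('San Diego', 'Los Angeles')

Execution result:
name | city
David Wilson | Los Angeles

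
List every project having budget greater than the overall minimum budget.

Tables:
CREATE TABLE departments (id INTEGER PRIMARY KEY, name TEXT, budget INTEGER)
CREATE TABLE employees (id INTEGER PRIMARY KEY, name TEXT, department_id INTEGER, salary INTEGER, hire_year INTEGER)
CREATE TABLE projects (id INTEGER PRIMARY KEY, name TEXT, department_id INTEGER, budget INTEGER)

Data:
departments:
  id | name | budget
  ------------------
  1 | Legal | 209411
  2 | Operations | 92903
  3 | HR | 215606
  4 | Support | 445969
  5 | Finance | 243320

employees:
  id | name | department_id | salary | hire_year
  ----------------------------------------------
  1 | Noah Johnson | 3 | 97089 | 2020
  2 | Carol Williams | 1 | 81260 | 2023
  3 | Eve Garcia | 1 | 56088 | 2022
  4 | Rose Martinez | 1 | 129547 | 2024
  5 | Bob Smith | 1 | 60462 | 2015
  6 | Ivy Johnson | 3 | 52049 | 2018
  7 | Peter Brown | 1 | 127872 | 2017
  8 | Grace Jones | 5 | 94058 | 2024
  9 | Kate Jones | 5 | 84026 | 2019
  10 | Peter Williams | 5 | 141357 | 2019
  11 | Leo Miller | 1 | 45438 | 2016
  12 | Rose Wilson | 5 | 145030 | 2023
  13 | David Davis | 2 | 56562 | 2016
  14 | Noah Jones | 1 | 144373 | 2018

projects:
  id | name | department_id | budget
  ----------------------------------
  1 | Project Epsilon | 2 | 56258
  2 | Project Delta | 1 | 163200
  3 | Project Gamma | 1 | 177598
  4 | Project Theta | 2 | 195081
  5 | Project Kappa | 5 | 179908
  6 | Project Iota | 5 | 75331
SELECT name, budget FROM projects WHERE budget > (SELECT MIN(budget) FROM projects)

Execution result:
name | budget
Project Delta | 163200
Project Gamma | 177598
Project Theta | 195081
Project Kappa | 179908
Project Iota | 75331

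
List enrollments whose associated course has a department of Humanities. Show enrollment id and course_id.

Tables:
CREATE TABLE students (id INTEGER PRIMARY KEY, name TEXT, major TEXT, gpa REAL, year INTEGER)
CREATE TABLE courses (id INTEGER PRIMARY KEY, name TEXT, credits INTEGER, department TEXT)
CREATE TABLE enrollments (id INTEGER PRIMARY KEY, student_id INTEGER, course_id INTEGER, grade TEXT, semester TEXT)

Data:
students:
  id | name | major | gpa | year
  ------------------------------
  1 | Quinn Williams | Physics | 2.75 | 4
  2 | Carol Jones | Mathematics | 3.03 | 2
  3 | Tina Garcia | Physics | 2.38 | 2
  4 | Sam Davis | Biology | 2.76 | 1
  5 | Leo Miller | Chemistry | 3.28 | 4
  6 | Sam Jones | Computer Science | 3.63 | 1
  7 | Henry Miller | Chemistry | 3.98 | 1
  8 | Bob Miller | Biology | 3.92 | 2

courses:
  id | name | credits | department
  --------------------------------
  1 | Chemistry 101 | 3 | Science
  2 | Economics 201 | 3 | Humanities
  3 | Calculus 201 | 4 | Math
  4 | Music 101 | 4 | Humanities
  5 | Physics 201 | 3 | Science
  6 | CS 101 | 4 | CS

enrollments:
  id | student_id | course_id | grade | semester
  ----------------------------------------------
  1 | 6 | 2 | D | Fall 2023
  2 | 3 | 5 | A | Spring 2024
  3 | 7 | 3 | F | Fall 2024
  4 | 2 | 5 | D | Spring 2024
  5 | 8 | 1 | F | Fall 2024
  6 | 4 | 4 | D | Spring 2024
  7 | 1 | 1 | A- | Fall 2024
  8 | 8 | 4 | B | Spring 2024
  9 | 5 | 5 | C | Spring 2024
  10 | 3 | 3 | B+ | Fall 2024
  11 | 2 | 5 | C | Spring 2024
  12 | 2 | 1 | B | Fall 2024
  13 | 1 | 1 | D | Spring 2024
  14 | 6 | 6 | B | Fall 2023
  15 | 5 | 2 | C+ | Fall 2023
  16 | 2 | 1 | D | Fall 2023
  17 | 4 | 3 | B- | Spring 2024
SELECT id, course_id FROM enrollments WHERE course_id IN (SELECT id FROM courses WHERE department = 'Humanities')

Execution result:
id | course_id
1 | 2
6 | 4
8 | 4
15 | 2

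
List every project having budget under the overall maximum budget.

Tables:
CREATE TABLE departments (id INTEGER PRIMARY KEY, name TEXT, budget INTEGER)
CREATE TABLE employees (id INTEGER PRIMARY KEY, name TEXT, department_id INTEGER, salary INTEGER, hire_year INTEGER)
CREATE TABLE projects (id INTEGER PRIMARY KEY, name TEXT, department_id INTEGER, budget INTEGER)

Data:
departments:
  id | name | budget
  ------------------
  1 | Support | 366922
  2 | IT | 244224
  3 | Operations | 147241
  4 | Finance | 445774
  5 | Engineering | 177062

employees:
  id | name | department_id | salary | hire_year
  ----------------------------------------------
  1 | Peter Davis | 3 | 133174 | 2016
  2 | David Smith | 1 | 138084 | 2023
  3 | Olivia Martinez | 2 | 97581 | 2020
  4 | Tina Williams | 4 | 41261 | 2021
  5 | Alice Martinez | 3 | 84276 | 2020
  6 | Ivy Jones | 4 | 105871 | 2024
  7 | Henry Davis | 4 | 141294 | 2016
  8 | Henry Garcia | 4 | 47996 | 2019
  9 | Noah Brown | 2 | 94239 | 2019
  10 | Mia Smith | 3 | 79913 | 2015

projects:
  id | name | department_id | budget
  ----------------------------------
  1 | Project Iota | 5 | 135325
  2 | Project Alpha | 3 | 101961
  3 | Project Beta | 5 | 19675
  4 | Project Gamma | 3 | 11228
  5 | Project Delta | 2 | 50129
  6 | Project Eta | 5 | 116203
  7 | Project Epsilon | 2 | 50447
SELECT name, budget FROM projects WHERE budget < (SELECT MAX(budget) FROM projects)

Execution result:
name | budget
Project Alpha | 101961
Project Beta | 19675
Project Gamma | 11228
Project Delta | 50129
Project Eta | 116203
Project Epsilon | 50447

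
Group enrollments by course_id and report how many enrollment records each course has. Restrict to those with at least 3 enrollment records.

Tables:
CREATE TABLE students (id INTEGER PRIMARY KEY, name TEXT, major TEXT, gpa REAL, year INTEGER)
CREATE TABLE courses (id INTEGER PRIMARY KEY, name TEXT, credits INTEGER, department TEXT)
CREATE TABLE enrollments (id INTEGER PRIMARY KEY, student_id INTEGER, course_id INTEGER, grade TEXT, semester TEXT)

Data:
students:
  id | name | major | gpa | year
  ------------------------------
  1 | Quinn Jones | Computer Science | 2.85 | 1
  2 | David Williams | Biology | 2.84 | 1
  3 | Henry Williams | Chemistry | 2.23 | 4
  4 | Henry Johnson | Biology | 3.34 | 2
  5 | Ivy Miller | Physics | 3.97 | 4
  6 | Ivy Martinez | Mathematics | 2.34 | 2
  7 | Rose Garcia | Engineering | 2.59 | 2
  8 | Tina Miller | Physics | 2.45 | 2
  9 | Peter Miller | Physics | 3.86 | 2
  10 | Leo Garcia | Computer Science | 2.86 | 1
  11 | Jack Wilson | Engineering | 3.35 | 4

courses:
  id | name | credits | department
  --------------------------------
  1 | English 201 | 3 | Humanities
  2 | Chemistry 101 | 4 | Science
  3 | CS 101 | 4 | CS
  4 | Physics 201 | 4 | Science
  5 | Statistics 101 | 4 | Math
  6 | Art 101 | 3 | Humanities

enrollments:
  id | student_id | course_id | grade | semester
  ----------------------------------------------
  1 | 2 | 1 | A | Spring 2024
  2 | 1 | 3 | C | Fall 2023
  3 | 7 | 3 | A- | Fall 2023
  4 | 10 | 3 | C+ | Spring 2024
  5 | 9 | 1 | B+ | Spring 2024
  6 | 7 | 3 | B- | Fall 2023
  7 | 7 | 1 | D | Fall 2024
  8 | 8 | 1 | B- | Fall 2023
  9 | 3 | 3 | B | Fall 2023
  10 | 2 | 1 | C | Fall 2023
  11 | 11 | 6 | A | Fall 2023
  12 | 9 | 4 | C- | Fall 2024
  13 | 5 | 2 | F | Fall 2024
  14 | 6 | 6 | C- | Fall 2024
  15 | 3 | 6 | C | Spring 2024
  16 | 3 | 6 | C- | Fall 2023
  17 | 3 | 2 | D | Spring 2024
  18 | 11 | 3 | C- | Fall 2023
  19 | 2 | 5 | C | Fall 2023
SELECT course_id, COUNT(*) AS enrollment_count FROM enrollments GROUP BY course_id HAVING COUNT(*) >= 3

Execution result:
course_id | enrollment_count
1 | 5
3 | 6
6 | 4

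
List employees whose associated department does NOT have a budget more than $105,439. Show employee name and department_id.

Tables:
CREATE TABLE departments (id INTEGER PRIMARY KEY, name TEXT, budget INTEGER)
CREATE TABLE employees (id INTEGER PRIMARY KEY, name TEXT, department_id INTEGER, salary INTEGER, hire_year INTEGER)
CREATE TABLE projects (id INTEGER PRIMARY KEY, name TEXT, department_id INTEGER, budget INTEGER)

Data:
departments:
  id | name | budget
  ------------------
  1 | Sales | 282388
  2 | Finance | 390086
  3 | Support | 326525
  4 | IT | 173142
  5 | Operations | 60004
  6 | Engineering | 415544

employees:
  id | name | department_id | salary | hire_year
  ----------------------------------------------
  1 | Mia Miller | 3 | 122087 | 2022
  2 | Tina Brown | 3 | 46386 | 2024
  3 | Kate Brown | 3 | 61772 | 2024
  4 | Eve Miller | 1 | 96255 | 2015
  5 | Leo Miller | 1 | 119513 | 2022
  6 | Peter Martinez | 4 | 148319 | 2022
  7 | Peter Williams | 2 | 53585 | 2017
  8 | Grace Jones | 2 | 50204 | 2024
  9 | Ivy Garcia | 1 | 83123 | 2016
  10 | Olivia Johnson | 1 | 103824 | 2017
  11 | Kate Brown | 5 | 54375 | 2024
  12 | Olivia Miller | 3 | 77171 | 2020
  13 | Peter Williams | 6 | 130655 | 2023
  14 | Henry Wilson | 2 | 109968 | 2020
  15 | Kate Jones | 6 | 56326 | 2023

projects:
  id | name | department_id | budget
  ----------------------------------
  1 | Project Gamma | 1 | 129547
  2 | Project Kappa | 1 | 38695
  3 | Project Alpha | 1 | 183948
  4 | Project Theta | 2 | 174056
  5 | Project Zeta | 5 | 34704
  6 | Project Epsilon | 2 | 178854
SELECT name, department_id FROM employees WHERE department_id NOT IN (SELECT id FROM departments WHERE budget > 105439)

Execution result:
name | department_id
Kate Brown | 5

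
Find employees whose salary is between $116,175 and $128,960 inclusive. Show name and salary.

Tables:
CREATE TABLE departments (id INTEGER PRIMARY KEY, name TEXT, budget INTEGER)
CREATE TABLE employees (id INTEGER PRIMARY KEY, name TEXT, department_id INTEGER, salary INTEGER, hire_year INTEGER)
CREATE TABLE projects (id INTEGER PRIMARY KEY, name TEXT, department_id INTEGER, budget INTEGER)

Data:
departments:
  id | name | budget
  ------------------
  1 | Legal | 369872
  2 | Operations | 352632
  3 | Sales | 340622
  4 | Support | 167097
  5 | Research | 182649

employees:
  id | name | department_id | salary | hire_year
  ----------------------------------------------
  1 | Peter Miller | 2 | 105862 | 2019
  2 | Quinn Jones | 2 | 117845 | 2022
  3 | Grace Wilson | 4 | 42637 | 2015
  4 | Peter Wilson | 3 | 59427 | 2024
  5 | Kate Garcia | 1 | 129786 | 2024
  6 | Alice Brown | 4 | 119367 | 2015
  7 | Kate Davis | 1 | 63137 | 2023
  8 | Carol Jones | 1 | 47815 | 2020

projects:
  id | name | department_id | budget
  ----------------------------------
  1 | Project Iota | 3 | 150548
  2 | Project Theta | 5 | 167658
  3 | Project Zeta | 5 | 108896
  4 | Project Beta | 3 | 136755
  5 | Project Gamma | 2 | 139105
SELECT name, salary FROM employees WHERE salary BETWEEN 116175 AND 128960

Execution result:
name | salary
Quinn Jones | 117845
Alice Brown | 119367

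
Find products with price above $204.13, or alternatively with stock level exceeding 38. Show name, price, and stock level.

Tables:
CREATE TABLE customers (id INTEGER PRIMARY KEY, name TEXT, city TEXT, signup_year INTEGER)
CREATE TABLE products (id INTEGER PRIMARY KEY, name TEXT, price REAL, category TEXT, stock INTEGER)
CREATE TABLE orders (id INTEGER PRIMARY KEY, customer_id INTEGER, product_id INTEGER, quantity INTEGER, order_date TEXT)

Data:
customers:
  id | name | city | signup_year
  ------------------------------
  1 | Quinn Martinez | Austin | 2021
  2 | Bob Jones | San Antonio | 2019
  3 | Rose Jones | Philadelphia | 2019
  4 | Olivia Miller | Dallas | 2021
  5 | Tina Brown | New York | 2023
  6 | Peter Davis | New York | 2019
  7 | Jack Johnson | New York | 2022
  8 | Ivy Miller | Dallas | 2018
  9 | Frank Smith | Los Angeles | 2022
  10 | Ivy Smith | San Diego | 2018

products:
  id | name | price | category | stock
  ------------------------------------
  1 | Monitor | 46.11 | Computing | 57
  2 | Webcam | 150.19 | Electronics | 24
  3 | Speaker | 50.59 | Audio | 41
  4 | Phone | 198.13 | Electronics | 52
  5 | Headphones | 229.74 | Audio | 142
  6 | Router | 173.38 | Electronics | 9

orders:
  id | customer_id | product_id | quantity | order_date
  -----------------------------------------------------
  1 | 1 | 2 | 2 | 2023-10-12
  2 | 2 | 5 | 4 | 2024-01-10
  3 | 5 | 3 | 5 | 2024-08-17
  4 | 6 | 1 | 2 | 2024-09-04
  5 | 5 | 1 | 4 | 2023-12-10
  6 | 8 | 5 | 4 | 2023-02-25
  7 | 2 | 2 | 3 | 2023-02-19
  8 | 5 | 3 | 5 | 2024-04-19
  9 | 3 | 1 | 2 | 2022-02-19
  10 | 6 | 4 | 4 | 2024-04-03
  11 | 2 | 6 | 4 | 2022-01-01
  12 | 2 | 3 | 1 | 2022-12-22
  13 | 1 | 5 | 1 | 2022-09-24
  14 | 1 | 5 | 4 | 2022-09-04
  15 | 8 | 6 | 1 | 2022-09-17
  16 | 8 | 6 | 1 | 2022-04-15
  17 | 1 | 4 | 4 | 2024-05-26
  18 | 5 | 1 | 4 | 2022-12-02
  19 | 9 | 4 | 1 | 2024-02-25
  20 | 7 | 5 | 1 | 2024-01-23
SELECT name, price, stock FROM products WHERE price > 204.13 OR stock > 38

Execution result:
name | price | stock
Monitor | 46.11 | 57
Speaker | 50.59 | 41
Phone | 198.13 | 52
Headphones | 229.74 | 142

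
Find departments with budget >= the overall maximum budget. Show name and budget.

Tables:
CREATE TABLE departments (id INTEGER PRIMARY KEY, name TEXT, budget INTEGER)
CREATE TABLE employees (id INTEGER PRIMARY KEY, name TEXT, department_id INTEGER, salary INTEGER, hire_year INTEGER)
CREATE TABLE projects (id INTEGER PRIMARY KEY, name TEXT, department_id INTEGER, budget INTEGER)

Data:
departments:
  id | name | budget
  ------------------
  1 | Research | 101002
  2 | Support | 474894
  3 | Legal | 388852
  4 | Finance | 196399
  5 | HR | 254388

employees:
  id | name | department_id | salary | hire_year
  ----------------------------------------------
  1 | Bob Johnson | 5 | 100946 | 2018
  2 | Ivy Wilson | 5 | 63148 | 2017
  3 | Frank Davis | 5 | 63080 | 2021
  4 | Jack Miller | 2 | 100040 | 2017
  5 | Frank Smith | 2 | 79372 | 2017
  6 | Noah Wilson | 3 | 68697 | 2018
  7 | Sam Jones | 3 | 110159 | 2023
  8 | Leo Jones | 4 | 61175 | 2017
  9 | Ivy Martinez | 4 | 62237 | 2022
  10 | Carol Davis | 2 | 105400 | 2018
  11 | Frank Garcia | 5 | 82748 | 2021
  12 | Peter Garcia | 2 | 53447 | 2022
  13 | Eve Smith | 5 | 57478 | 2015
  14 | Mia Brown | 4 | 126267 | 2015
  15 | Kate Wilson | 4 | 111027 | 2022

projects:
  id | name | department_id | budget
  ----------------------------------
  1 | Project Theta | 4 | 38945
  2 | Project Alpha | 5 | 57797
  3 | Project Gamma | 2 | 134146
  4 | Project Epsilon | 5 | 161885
SELECT name, budget FROM departments WHERE budget >= (SELECT MAX(budget) FROM departments)

Execution result:
name | budget
Support | 474894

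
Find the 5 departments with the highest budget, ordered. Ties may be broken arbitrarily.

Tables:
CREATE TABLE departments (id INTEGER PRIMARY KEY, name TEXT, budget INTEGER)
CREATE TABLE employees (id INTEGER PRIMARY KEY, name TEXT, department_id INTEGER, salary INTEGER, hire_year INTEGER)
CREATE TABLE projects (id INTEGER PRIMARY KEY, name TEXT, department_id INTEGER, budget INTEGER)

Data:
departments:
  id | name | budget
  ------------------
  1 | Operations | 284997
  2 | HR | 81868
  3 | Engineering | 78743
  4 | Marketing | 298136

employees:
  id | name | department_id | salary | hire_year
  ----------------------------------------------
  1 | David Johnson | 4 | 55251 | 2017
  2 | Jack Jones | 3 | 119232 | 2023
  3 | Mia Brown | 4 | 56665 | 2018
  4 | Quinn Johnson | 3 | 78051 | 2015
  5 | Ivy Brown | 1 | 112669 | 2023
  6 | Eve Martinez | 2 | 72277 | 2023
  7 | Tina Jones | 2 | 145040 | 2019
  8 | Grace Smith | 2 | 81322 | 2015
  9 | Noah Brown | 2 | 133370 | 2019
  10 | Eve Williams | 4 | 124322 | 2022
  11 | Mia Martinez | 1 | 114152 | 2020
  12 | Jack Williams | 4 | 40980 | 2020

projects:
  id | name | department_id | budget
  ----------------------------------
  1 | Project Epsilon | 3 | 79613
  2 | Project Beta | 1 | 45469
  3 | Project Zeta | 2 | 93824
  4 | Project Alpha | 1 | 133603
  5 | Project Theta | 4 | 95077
SELECT name, budget FROM departments ORDER BY budget DESC LIMIT 5

Execution result:
name | budget
Marketing | 298136
Operations | 284997
HR | 81868
Engineering | 78743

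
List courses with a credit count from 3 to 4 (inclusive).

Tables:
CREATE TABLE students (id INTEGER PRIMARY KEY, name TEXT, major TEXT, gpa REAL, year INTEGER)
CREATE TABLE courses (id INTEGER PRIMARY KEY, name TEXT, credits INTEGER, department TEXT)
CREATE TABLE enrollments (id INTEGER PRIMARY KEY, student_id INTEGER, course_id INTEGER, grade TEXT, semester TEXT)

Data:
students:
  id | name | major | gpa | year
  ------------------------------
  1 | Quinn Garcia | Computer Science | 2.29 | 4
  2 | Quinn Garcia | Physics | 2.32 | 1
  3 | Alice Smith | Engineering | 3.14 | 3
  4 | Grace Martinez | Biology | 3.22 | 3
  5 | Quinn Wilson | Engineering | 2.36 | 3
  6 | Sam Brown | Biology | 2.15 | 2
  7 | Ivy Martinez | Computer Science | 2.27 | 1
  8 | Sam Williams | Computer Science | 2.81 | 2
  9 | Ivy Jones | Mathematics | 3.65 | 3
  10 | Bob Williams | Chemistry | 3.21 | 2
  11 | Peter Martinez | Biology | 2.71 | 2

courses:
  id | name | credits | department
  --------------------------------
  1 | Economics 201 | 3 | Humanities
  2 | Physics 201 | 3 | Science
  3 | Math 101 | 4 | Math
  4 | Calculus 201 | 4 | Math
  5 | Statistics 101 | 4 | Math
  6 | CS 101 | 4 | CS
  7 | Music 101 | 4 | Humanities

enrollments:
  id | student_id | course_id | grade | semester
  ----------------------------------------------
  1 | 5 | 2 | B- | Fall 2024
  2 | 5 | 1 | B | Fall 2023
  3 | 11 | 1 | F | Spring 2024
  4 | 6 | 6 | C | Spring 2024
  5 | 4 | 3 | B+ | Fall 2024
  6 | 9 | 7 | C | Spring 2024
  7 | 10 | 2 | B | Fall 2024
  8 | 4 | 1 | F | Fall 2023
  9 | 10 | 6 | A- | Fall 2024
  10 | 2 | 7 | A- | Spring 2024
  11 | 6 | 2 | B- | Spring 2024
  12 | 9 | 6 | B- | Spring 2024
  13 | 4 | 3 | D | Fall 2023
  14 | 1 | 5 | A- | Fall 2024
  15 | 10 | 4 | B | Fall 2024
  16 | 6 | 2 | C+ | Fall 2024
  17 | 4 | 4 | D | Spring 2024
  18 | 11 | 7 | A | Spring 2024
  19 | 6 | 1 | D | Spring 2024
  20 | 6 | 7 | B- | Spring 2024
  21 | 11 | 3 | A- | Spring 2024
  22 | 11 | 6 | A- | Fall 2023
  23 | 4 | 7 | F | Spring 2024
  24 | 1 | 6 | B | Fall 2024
SELECT name, credits FROM courses WHERE credits BETWEEN 3 AND 4

Execution result:
name | credits
Economics 201 | 3
Physics 201 | 3
Math 101 | 4
Calculus 201 | 4
Statistics 101 | 4
CS 101 | 4
Music 101 | 4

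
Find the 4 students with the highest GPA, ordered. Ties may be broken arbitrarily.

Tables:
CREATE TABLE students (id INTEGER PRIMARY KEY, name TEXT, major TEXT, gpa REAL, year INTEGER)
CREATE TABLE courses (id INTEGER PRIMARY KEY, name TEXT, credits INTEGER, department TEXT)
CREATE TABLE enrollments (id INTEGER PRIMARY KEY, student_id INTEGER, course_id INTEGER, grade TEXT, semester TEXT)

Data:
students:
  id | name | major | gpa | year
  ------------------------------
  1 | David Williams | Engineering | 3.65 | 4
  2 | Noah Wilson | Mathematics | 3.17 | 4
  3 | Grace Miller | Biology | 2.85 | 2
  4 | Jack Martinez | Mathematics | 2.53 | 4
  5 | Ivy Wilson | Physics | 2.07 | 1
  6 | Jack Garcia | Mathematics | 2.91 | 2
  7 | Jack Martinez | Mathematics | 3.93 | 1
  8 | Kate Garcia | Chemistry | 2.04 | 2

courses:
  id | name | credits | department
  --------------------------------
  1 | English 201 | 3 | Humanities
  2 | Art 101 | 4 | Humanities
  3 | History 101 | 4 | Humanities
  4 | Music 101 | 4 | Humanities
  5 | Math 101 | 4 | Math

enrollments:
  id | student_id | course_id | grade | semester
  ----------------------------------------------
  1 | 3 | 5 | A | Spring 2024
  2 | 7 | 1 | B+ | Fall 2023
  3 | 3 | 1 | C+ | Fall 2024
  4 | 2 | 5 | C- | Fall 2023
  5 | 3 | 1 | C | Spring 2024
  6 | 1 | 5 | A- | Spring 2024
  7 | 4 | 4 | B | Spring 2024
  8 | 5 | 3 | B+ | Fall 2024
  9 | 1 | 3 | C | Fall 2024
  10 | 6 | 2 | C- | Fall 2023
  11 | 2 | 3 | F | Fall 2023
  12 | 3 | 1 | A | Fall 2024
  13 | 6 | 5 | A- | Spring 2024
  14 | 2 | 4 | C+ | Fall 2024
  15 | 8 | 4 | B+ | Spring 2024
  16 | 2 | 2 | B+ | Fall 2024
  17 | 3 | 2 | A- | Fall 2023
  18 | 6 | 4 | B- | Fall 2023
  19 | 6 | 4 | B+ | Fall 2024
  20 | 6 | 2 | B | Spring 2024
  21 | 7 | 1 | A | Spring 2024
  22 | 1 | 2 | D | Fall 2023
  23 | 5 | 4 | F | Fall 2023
SELECT name, gpa FROM students ORDER BY gpa DESC LIMIT 4

Execution result:
name | gpa
Jack Martinez | 3.93
David Williams | 3.65
Noah Wilson | 3.17
Jack Garcia | 2.91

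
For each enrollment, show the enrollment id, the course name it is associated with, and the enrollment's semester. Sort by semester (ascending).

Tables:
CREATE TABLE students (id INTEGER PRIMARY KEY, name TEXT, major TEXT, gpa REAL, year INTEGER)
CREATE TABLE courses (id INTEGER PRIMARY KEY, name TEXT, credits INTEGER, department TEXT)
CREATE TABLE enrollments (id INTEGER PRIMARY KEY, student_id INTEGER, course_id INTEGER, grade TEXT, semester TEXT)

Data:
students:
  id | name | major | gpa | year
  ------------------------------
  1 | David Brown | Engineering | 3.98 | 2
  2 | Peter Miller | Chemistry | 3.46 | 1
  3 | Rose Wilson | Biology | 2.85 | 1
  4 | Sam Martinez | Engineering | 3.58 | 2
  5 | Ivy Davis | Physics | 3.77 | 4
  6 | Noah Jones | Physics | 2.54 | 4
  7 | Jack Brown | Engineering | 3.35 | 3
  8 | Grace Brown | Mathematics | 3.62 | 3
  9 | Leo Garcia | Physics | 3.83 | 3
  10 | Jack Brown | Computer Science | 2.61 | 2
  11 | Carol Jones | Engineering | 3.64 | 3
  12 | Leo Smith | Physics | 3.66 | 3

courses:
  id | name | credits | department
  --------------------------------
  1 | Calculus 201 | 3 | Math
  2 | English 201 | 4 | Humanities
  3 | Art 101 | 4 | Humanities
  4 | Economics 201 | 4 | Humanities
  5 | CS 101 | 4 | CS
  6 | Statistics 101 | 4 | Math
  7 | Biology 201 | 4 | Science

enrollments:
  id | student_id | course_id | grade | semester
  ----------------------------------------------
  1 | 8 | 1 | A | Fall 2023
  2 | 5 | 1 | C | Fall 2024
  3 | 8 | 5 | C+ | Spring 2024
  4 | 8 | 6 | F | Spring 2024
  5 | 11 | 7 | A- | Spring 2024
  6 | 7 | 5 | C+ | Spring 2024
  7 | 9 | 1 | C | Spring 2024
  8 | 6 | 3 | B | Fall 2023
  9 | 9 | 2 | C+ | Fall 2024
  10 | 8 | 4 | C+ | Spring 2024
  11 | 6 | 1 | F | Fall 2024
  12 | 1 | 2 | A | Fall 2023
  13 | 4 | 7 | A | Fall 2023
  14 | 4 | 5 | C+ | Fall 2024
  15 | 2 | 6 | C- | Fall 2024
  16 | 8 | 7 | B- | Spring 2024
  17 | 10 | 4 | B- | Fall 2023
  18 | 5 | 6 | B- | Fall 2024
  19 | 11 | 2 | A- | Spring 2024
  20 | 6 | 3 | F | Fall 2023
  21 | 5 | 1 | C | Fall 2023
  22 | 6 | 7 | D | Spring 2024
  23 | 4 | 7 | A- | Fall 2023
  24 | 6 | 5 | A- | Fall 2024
SELECT c.id, p.name AS course, c.semester FROM enrollments c JOIN courses p ON c.course_id = p.id ORDER BY c.semester ASC

Execution result:
id | course | semester
1 | Calculus 201 | Fall 2023
8 | Art 101 | Fall 2023
12 | English 201 | Fall 2023
13 | Biology 201 | Fall 2023
17 | Economics 201 | Fall 2023
20 | Art 101 | Fall 2023
21 | Calculus 201 | Fall 2023
23 | Biology 201 | Fall 2023
2 | Calculus 201 | Fall 2024
9 | English 201 | Fall 2024
11 | Calculus 201 | Fall 2024
14 | CS 101 | Fall 2024
15 | Statistics 101 | Fall 2024
18 | Statistics 101 | Fall 2024
24 | CS 101 | Fall 2024
3 | CS 101 | Spring 2024
4 | Statistics 101 | Spring 2024
5 | Biology 201 | Spring 2024
6 | CS 101 | Spring 2024
7 | Calculus 201 | Spring 2024
10 | Economics 201 | Spring 2024
16 | Biology 201 | Spring 2024
19 | English 201 | Spring 2024
22 | Biology 201 | Spring 2024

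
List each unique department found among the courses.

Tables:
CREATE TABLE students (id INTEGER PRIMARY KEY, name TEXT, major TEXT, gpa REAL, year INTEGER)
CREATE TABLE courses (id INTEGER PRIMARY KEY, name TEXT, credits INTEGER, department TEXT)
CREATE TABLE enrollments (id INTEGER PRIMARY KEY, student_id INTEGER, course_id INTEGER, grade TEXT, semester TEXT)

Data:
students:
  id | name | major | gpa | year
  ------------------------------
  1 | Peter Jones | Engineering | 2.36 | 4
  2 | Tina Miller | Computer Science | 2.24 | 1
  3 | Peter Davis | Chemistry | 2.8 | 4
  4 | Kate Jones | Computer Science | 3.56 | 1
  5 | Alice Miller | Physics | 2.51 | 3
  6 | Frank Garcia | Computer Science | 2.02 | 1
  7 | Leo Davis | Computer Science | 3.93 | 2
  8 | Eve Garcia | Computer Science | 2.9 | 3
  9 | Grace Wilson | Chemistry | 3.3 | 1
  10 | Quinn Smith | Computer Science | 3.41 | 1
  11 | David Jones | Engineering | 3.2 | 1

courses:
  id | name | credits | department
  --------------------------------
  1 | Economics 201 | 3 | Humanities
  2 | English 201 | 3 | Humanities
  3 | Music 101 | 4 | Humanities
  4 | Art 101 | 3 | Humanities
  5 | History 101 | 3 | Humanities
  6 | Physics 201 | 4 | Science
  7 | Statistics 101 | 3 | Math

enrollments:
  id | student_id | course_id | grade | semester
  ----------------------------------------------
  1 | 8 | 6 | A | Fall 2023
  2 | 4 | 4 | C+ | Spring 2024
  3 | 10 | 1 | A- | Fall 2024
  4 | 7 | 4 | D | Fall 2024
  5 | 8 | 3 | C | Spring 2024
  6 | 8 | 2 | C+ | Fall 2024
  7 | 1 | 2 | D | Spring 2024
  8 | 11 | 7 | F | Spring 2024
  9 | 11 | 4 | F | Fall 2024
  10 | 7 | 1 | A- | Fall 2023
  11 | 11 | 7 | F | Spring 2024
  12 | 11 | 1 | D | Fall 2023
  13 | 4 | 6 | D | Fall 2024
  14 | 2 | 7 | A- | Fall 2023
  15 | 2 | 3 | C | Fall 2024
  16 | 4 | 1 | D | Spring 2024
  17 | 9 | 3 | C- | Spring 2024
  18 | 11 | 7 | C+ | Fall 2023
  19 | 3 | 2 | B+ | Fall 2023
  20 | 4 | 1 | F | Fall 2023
SELECT DISTINCT department FROM courses

Execution result:
department
Humanities
Science
Math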